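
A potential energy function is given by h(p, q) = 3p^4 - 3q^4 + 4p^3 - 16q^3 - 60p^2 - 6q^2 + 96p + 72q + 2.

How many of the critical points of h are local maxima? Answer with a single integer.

2

h separates as a function of p plus a function of q, so ∇h=0 decouples.
∂h/∂p = 12(p - 2)(p - 1)(p + 4) = 0 at p ∈ {-4, 1, 2}; ∂h/∂q = -12(q - 1)(q + 2)(q + 3) = 0 at q ∈ {-3, -2, 1}.
The Hessian is diagonal: diag(h_pp, h_qq). Second derivatives: h_pp(-4)=360, h_pp(1)=-60, h_pp(2)=72; h_qq(-3)=-48, h_qq(-2)=36, h_qq(1)=-144.
Local maxima occur where both diagonal entries negative: (1, -3), (1, 1). Count: 2.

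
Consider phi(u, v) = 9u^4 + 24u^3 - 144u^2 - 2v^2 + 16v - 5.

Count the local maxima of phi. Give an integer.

1

phi separates as a function of u plus a function of v, so ∇phi=0 decouples.
∂phi/∂u = 36u(u - 2)(u + 4) = 0 at u ∈ {-4, 0, 2}; ∂phi/∂v = -4(v - 4) = 0 at v ∈ {4}.
The Hessian is diagonal: diag(phi_uu, phi_vv). Second derivatives: phi_uu(-4)=864, phi_uu(0)=-288, phi_uu(2)=432; phi_vv(4)=-4.
Local maxima occur where both diagonal entries negative: (0, 4). Count: 1.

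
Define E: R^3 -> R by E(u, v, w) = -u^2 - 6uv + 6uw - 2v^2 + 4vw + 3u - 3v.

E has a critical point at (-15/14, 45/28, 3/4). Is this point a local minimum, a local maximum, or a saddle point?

The Hessian is constant: H = [[-2, -6, 6], [-6, -4, 4], [6, 4, 0]].
Leading principal minors: Δ₁ = -2, Δ₂ = -28, Δ₃ = -112.
The minors fit neither the all-positive nor the alternating-sign pattern, so H is indefinite: a saddle point.

saddle point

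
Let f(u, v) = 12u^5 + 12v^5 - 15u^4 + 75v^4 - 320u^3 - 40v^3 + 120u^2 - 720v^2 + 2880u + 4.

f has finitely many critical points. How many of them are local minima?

f separates as a function of u plus a function of v, so ∇f=0 decouples.
∂f/∂u = 60(u - 4)(u - 2)(u + 2)(u + 3) = 0 at u ∈ {-3, -2, 2, 4}; ∂f/∂v = 60v(v - 2)(v + 3)(v + 4) = 0 at v ∈ {-4, -3, 0, 2}.
The Hessian is diagonal: diag(f_uu, f_vv). Second derivatives: f_uu(-3)=-2100, f_uu(-2)=1440, f_uu(2)=-2400, f_uu(4)=5040; f_vv(-4)=-1440, f_vv(-3)=900, f_vv(0)=-1440, f_vv(2)=3600.
Local minima occur where both diagonal entries positive: (-2, -3), (-2, 2), (4, -3), (4, 2). Count: 4.

4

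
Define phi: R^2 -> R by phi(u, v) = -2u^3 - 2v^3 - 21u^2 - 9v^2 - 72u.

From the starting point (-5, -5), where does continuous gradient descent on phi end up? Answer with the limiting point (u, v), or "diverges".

(-4, -3)

phi is separable, so gradient descent decouples: u follows -∂phi/∂u, v follows -∂phi/∂v.
∂phi/∂u = -6(u + 3)(u + 4); at u=-5 this is -12, so u increases.
∂phi/∂v = -6v(v + 3); at v=-5 this is -60, so v increases.
u converges to its nearest critical value -4 (a local min of the u-part); v converges to -3. The iterate converges to (-4, -3).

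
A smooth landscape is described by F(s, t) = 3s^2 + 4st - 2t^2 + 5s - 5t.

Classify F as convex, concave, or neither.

F is quadratic, so its Hessian is the constant matrix H = [[6, 4], [4, -4]].
det(H) = -40, tr(H) = 2.
det(H) < 0, so H is indefinite: neither convex nor concave.

neither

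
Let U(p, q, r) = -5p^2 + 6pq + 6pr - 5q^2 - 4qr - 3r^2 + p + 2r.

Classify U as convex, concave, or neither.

U is quadratic, so its Hessian is the constant matrix H = [[-10, 6, 6], [6, -10, -4], [6, -4, -6]].
Leading principal minors: -10, 64, -152.
Signs alternate −, +, − ⇒ H ≺ 0 ⇒ concave.

concave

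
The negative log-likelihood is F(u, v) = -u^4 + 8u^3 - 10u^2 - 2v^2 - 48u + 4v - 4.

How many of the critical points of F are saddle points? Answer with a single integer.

1

F separates as a function of u plus a function of v, so ∇F=0 decouples.
∂F/∂u = -4(u - 4)(u - 3)(u + 1) = 0 at u ∈ {-1, 3, 4}; ∂F/∂v = -4(v - 1) = 0 at v ∈ {1}.
The Hessian is diagonal: diag(F_uu, F_vv). Second derivatives: F_uu(-1)=-80, F_uu(3)=16, F_uu(4)=-20; F_vv(1)=-4.
Saddle points occur where the two diagonal entries have opposite signs: (3, 1). Count: 1.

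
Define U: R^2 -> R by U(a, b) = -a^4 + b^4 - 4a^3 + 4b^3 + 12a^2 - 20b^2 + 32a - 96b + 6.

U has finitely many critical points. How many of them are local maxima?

2

U separates as a function of a plus a function of b, so ∇U=0 decouples.
∂U/∂a = -4(a - 2)(a + 1)(a + 4) = 0 at a ∈ {-4, -1, 2}; ∂U/∂b = 4(b - 3)(b + 2)(b + 4) = 0 at b ∈ {-4, -2, 3}.
The Hessian is diagonal: diag(U_aa, U_bb). Second derivatives: U_aa(-4)=-72, U_aa(-1)=36, U_aa(2)=-72; U_bb(-4)=56, U_bb(-2)=-40, U_bb(3)=140.
Local maxima occur where both diagonal entries negative: (-4, -2), (2, -2). Count: 2.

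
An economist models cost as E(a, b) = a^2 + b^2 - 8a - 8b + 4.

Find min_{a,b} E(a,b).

-28

E(a,b) separates as P(a) + Q(b) + 4, so its minimum is min P + min Q + 4.
P'(a) = 2a - 8 vanishes at a ∈ {4}; Q'(b) = 2b - 8 vanishes at b ∈ {4}.
Local minima of P (where P''>0): P(4)=-16. Local minima of Q: Q(4)=-16.
So the global minimum of E is P(4) + Q(4) + 4 = -16 − 16 + 4 = -28, attained at (4, 4).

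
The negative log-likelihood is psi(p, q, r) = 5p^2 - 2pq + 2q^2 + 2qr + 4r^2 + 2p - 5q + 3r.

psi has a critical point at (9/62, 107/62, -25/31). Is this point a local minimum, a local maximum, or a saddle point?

The Hessian is constant: H = [[10, -2, 0], [-2, 4, 2], [0, 2, 8]].
Leading principal minors: Δ₁ = 10, Δ₂ = 36, Δ₃ = 248.
All leading minors are positive, so H is positive definite: a local minimum.

local minimum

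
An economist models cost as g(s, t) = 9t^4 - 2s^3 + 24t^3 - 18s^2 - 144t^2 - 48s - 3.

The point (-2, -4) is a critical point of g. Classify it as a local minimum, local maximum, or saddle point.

saddle point

The mixed partial ∂²g/∂s∂t is 0, so the Hessian at any point is diag(g_ss, g_tt) = diag(-12(s + 3), 36(3t^2 + 4t - 8)).
At (-2, -4): H = diag(-12, 864).
The eigenvalues have opposite signs, so H is indefinite: a saddle point.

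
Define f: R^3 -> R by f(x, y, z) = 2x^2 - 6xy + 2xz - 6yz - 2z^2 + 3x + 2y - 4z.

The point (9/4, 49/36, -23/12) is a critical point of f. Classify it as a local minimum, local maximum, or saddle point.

The Hessian is constant: H = [[4, -6, 2], [-6, 0, -6], [2, -6, -4]].
Leading principal minors: Δ₁ = 4, Δ₂ = -36, Δ₃ = 144.
The minors fit neither the all-positive nor the alternating-sign pattern, so H is indefinite: a saddle point.

saddle point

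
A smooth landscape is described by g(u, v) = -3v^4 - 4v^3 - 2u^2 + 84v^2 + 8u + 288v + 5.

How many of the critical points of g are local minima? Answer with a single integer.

g separates as a function of u plus a function of v, so ∇g=0 decouples.
∂g/∂u = -4(u - 2) = 0 at u ∈ {2}; ∂g/∂v = -12(v - 4)(v + 2)(v + 3) = 0 at v ∈ {-3, -2, 4}.
The Hessian is diagonal: diag(g_uu, g_vv). Second derivatives: g_uu(2)=-4; g_vv(-3)=-84, g_vv(-2)=72, g_vv(4)=-504.
Local minima occur where both diagonal entries positive: none. Count: 0.

0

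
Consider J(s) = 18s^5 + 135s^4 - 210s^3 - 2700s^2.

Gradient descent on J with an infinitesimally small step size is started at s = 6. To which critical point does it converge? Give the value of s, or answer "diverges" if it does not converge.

3

J'(s) = 90s(s - 3)(s + 4)(s + 5), so J'(6) = 178200.
Gradient descent moves in the -J' direction, i.e. s is decreasing.
The nearest critical point in that direction is s = 3, where J'' = 15120 > 0 (a local minimum). The iterate converges there.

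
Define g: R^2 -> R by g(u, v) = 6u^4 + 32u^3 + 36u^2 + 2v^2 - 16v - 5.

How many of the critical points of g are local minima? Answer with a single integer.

g separates as a function of u plus a function of v, so ∇g=0 decouples.
∂g/∂u = 24u(u + 1)(u + 3) = 0 at u ∈ {-3, -1, 0}; ∂g/∂v = 4(v - 4) = 0 at v ∈ {4}.
The Hessian is diagonal: diag(g_uu, g_vv). Second derivatives: g_uu(-3)=144, g_uu(-1)=-48, g_uu(0)=72; g_vv(4)=4.
Local minima occur where both diagonal entries positive: (-3, 4), (0, 4). Count: 2.

2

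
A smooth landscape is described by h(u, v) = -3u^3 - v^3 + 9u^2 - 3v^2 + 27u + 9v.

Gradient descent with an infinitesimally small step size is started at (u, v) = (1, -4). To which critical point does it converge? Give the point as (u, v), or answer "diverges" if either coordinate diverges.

(-1, -3)

h is separable, so gradient descent decouples: u follows -∂h/∂u, v follows -∂h/∂v.
∂h/∂u = -9(u - 3)(u + 1); at u=1 this is 36, so u decreases.
∂h/∂v = -3(v - 1)(v + 3); at v=-4 this is -15, so v increases.
u converges to its nearest critical value -1 (a local min of the u-part); v converges to -3. The iterate converges to (-1, -3).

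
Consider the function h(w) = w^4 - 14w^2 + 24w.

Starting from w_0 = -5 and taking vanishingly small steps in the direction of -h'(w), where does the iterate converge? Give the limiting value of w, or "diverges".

-3

h'(w) = 4(w - 2)(w - 1)(w + 3), so h'(-5) = -336.
Gradient descent moves in the -h' direction, i.e. w is increasing.
The nearest critical point in that direction is w = -3, where h'' = 80 > 0 (a local minimum). The iterate converges there.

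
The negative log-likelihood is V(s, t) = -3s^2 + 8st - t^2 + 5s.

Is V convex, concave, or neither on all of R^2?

neither

V is quadratic, so its Hessian is the constant matrix H = [[-6, 8], [8, -2]].
det(H) = -52, tr(H) = -8.
det(H) < 0, so H is indefinite: neither convex nor concave.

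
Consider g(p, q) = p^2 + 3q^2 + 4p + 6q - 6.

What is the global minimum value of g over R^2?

g(p,q) separates as A(p) + B(q) − 6, so its minimum is min A + min B − 6.
A'(p) = 2p + 4 vanishes at p ∈ {-2}; B'(q) = 6q + 6 vanishes at q ∈ {-1}.
Local minima of A (where A''>0): A(-2)=-4. Local minima of B: B(-1)=-3.
So the global minimum of g is A(-2) + B(-1) − 6 = -4 − 3 − 6 = -13, attained at (-2, -1).

-13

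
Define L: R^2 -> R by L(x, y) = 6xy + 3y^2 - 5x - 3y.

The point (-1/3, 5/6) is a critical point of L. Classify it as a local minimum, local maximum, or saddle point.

The Hessian of L is constant: H = [[0, 6], [6, 6]].
det(H) = 0·6 − 6² = -36.
Since det(H) < 0, H is indefinite and the critical point is a saddle point.

saddle point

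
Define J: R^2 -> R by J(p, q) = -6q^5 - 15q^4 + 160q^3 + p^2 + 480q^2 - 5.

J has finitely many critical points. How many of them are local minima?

2

J separates as a function of p plus a function of q, so ∇J=0 decouples.
∂J/∂p = 2p = 0 at p ∈ {0}; ∂J/∂q = -30q(q - 4)(q + 2)(q + 4) = 0 at q ∈ {-4, -2, 0, 4}.
The Hessian is diagonal: diag(J_pp, J_qq). Second derivatives: J_pp(0)=2; J_qq(-4)=1920, J_qq(-2)=-720, J_qq(0)=960, J_qq(4)=-5760.
Local minima occur where both diagonal entries positive: (0, -4), (0, 0). Count: 2.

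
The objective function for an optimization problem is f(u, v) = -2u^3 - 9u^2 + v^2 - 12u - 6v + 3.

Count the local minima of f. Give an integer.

1

f separates as a function of u plus a function of v, so ∇f=0 decouples.
∂f/∂u = -6(u + 1)(u + 2) = 0 at u ∈ {-2, -1}; ∂f/∂v = 2(v - 3) = 0 at v ∈ {3}.
The Hessian is diagonal: diag(f_uu, f_vv). Second derivatives: f_uu(-2)=6, f_uu(-1)=-6; f_vv(3)=2.
Local minima occur where both diagonal entries positive: (-2, 3). Count: 1.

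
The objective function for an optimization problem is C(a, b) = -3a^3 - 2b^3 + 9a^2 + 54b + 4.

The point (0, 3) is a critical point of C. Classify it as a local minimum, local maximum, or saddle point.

saddle point

The mixed partial ∂²C/∂a∂b is 0, so the Hessian at any point is diag(C_aa, C_bb) = diag(18(-a + 1), -12b).
At (0, 3): H = diag(18, -36).
The eigenvalues have opposite signs, so H is indefinite: a saddle point.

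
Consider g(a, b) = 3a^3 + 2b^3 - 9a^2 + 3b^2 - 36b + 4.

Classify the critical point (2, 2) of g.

local minimum

The mixed partial ∂²g/∂a∂b is 0, so the Hessian at any point is diag(g_aa, g_bb) = diag(18(a - 1), 6(2b + 1)).
At (2, 2): H = diag(18, 30).
Both eigenvalues are positive, so H is positive definite: a local minimum.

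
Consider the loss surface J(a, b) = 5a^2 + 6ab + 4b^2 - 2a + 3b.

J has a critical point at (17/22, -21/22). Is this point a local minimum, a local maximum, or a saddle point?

local minimum

The Hessian of J is constant: H = [[10, 6], [6, 8]].
det(H) = 10·8 − 6² = 44.
det(H) > 0 and tr(H) = 18 > 0, so H is positive definite and the point is a local minimum.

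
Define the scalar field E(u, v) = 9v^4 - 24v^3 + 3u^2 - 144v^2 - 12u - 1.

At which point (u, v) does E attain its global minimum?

E(u,v) separates as P(u) + Q(v) − 1, so its minimum is min P + min Q − 1.
P'(u) = 6u - 12 vanishes at u ∈ {2}; Q'(v) = 36v(v - 4)(v + 2) vanishes at v ∈ {-2, 0, 4}.
Local minima of P (where P''>0): P(2)=-12. Local minima of Q: Q(-2)=-240, Q(4)=-1536.
So the global minimum of E is P(2) + Q(4) − 1 = -12 − 1536 − 1 = -1549, attained at (2, 4).

(2, 4)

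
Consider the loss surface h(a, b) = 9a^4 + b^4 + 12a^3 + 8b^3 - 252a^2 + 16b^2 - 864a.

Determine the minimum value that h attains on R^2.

h(a,b) separates as P(a) + Q(b), so its minimum is min P + min Q.
P'(a) = 36(a - 4)(a + 2)(a + 3) vanishes at a ∈ {-3, -2, 4}; Q'(b) = 4b(b + 2)(b + 4) vanishes at b ∈ {-4, -2, 0}.
Local minima of P (where P''>0): P(-3)=729, P(4)=-4416. Local minima of Q: Q(-4)=0, Q(0)=0.
So the global minimum of h is P(4) + Q(-4) = -4416 + 0 = -4416, attained at (4, -4).

-4416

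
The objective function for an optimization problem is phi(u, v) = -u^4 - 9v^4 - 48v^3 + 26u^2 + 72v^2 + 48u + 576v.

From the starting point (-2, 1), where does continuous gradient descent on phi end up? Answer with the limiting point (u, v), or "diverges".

phi is separable, so gradient descent decouples: u follows -∂phi/∂u, v follows -∂phi/∂v.
∂phi/∂u = -4(u - 4)(u + 1)(u + 3); at u=-2 this is -24, so u increases.
∂phi/∂v = -36(v - 2)(v + 2)(v + 4); at v=1 this is 540, so v decreases.
u converges to its nearest critical value -1 (a local min of the u-part); v converges to -2. The iterate converges to (-1, -2).

(-1, -2)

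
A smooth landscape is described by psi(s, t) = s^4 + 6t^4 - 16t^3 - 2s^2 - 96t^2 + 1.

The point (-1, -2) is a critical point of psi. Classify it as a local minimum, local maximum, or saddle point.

local minimum

The mixed partial ∂²psi/∂s∂t is 0, so the Hessian at any point is diag(psi_ss, psi_tt) = diag(4(3s^2 - 1), 24(3t^2 - 4t - 8)).
At (-1, -2): H = diag(8, 288).
Both eigenvalues are positive, so H is positive definite: a local minimum.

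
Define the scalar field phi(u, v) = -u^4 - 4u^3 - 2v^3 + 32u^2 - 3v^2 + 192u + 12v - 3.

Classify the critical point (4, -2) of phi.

saddle point

The mixed partial ∂²phi/∂u∂v is 0, so the Hessian at any point is diag(phi_uu, phi_vv) = diag(4(-3u^2 - 6u + 16), -6(2v + 1)).
At (4, -2): H = diag(-224, 18).
The eigenvalues have opposite signs, so H is indefinite: a saddle point.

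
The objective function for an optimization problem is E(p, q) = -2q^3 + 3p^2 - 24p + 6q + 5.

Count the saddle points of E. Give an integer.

1

E separates as a function of p plus a function of q, so ∇E=0 decouples.
∂E/∂p = 6(p - 4) = 0 at p ∈ {4}; ∂E/∂q = -6(q - 1)(q + 1) = 0 at q ∈ {-1, 1}.
The Hessian is diagonal: diag(E_pp, E_qq). Second derivatives: E_pp(4)=6; E_qq(-1)=12, E_qq(1)=-12.
Saddle points occur where the two diagonal entries have opposite signs: (4, 1). Count: 1.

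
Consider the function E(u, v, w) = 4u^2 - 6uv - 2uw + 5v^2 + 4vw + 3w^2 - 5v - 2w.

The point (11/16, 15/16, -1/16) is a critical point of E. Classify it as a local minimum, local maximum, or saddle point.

local minimum

The Hessian is constant: H = [[8, -6, -2], [-6, 10, 4], [-2, 4, 6]].
Leading principal minors: Δ₁ = 8, Δ₂ = 44, Δ₃ = 192.
All leading minors are positive, so H is positive definite: a local minimum.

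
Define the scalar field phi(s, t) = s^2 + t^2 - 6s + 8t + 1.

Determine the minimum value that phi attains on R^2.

-24

phi(s,t) separates as P(s) + Q(t) + 1, so its minimum is min P + min Q + 1.
P'(s) = 2s - 6 vanishes at s ∈ {3}; Q'(t) = 2(t + 4) vanishes at t ∈ {-4}.
Local minima of P (where P''>0): P(3)=-9. Local minima of Q: Q(-4)=-16.
So the global minimum of phi is P(3) + Q(-4) + 1 = -9 − 16 + 1 = -24, attained at (3, -4).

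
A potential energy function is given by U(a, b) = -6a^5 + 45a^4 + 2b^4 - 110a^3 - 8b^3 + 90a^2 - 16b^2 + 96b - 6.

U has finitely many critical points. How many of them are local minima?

U separates as a function of a plus a function of b, so ∇U=0 decouples.
∂U/∂a = -30a(a - 3)(a - 2)(a - 1) = 0 at a ∈ {0, 1, 2, 3}; ∂U/∂b = 8(b - 3)(b - 2)(b + 2) = 0 at b ∈ {-2, 2, 3}.
The Hessian is diagonal: diag(U_aa, U_bb). Second derivatives: U_aa(0)=180, U_aa(1)=-60, U_aa(2)=60, U_aa(3)=-180; U_bb(-2)=160, U_bb(2)=-32, U_bb(3)=40.
Local minima occur where both diagonal entries positive: (0, -2), (0, 3), (2, -2), (2, 3). Count: 4.

4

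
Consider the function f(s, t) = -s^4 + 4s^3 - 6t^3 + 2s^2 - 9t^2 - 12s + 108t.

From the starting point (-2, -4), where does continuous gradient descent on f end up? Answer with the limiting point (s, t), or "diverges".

f is separable, so gradient descent decouples: s follows -∂f/∂s, t follows -∂f/∂t.
∂f/∂s = -4(s - 3)(s - 1)(s + 1); at s=-2 this is 60, so s decreases.
∂f/∂t = -18(t - 2)(t + 3); at t=-4 this is -108, so t increases.
The s-coordinate has no critical point in that direction and runs off to infinity.

diverges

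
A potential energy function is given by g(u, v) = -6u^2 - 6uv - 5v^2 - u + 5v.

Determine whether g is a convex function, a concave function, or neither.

g is quadratic, so its Hessian is the constant matrix H = [[-12, -6], [-6, -10]].
det(H) = 84, tr(H) = -22.
det(H) > 0 and tr(H) < 0, so H is negative definite everywhere: concave.

concave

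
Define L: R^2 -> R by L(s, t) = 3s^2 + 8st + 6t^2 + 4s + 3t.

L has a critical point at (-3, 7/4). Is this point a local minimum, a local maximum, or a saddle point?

local minimum

The Hessian of L is constant: H = [[6, 8], [8, 12]].
det(H) = 6·12 − 8² = 8.
det(H) > 0 and tr(H) = 18 > 0, so H is positive definite and the point is a local minimum.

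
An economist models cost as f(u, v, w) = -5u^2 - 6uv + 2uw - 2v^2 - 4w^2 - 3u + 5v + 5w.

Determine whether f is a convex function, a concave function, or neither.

f is quadratic, so its Hessian is the constant matrix H = [[-10, -6, 2], [-6, -4, 0], [2, 0, -8]].
Leading principal minors: -10, 4, -16.
Signs alternate −, +, − ⇒ H ≺ 0 ⇒ concave.

concave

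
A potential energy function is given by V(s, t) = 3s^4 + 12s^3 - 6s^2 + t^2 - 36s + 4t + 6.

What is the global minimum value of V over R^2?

V(s,t) separates as P(s) + Q(t) + 6, so its minimum is min P + min Q + 6.
P'(s) = 12(s - 1)(s + 1)(s + 3) vanishes at s ∈ {-3, -1, 1}; Q'(t) = 2(t + 2) vanishes at t ∈ {-2}.
Local minima of P (where P''>0): P(-3)=-27, P(1)=-27. Local minima of Q: Q(-2)=-4.
So the global minimum of V is P(-3) + Q(-2) + 6 = -27 − 4 + 6 = -25, attained at (-3, -2).

-25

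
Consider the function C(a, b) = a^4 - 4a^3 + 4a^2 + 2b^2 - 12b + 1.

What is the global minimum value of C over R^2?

-17

C(a,b) separates as P(a) + Q(b) + 1, so its minimum is min P + min Q + 1.
P'(a) = 4a(a - 2)(a - 1) vanishes at a ∈ {0, 1, 2}; Q'(b) = 4b - 12 vanishes at b ∈ {3}.
Local minima of P (where P''>0): P(0)=0, P(2)=0. Local minima of Q: Q(3)=-18.
So the global minimum of C is P(0) + Q(3) + 1 = 0 − 18 + 1 = -17, attained at (0, 3).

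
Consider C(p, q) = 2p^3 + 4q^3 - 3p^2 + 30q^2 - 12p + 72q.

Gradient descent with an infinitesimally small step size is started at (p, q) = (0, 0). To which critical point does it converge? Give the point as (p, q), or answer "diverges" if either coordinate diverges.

C is separable, so gradient descent decouples: p follows -∂C/∂p, q follows -∂C/∂q.
∂C/∂p = 6(p - 2)(p + 1); at p=0 this is -12, so p increases.
∂C/∂q = 12(q + 2)(q + 3); at q=0 this is 72, so q decreases.
p converges to its nearest critical value 2 (a local min of the p-part); q converges to -2. The iterate converges to (2, -2).

(2, -2)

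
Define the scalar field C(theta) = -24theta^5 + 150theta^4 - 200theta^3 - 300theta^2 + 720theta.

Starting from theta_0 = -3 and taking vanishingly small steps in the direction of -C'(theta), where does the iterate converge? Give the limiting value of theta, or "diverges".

-1

C'(theta) = -120(theta - 3)(theta - 2)(theta - 1)(theta + 1), so C'(-3) = -28800.
Gradient descent moves in the -C' direction, i.e. theta is increasing.
The nearest critical point in that direction is theta = -1, where C'' = 2880 > 0 (a local minimum). The iterate converges there.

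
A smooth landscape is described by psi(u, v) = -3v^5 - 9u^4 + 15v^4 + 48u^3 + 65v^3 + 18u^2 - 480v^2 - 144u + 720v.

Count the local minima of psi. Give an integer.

2

psi separates as a function of u plus a function of v, so ∇psi=0 decouples.
∂psi/∂u = -36(u - 4)(u - 1)(u + 1) = 0 at u ∈ {-1, 1, 4}; ∂psi/∂v = -15(v - 4)(v - 3)(v - 1)(v + 4) = 0 at v ∈ {-4, 1, 3, 4}.
The Hessian is diagonal: diag(psi_uu, psi_vv). Second derivatives: psi_uu(-1)=-360, psi_uu(1)=216, psi_uu(4)=-540; psi_vv(-4)=4200, psi_vv(1)=-450, psi_vv(3)=210, psi_vv(4)=-360.
Local minima occur where both diagonal entries positive: (1, -4), (1, 3). Count: 2.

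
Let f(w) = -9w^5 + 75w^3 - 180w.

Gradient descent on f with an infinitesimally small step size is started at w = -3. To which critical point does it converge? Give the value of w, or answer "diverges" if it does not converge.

-2

f'(w) = -45(w - 2)(w - 1)(w + 1)(w + 2), so f'(-3) = -1800.
Gradient descent moves in the -f' direction, i.e. w is increasing.
The nearest critical point in that direction is w = -2, where f'' = 540 > 0 (a local minimum). The iterate converges there.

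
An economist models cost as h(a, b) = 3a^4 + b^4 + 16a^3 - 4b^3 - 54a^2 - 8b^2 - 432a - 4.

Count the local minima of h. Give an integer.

4

h separates as a function of a plus a function of b, so ∇h=0 decouples.
∂h/∂a = 12(a - 3)(a + 3)(a + 4) = 0 at a ∈ {-4, -3, 3}; ∂h/∂b = 4b(b - 4)(b + 1) = 0 at b ∈ {-1, 0, 4}.
The Hessian is diagonal: diag(h_aa, h_bb). Second derivatives: h_aa(-4)=84, h_aa(-3)=-72, h_aa(3)=504; h_bb(-1)=20, h_bb(0)=-16, h_bb(4)=80.
Local minima occur where both diagonal entries positive: (-4, -1), (-4, 4), (3, -1), (3, 4). Count: 4.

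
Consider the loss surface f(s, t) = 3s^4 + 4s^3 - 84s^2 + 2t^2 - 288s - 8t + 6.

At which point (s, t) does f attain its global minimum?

(4, 2)

f(s,t) separates as P(s) + Q(t) + 6, so its minimum is min P + min Q + 6.
P'(s) = 12(s - 4)(s + 2)(s + 3) vanishes at s ∈ {-3, -2, 4}; Q'(t) = 4(t - 2) vanishes at t ∈ {2}.
Local minima of P (where P''>0): P(-3)=243, P(4)=-1472. Local minima of Q: Q(2)=-8.
So the global minimum of f is P(4) + Q(2) + 6 = -1472 − 8 + 6 = -1474, attained at (4, 2).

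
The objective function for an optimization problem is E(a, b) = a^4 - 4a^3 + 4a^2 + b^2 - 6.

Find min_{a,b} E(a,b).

-6

E(a,b) separates as P(a) + Q(b) − 6, so its minimum is min P + min Q − 6.
P'(a) = 4a(a - 2)(a - 1) vanishes at a ∈ {0, 1, 2}; Q'(b) = 2b vanishes at b ∈ {0}.
Local minima of P (where P''>0): P(0)=0, P(2)=0. Local minima of Q: Q(0)=0.
So the global minimum of E is P(0) + Q(0) − 6 = 0 + 0 − 6 = -6, attained at (0, 0).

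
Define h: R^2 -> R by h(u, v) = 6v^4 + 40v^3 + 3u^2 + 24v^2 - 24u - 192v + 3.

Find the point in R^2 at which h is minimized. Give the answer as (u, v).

(4, 1)

h(u,v) separates as P(u) + Q(v) + 3, so its minimum is min P + min Q + 3.
P'(u) = 6u - 24 vanishes at u ∈ {4}; Q'(v) = 24(v - 1)(v + 2)(v + 4) vanishes at v ∈ {-4, -2, 1}.
Local minima of P (where P''>0): P(4)=-48. Local minima of Q: Q(-4)=128, Q(1)=-122.
So the global minimum of h is P(4) + Q(1) + 3 = -48 − 122 + 3 = -167, attained at (4, 1).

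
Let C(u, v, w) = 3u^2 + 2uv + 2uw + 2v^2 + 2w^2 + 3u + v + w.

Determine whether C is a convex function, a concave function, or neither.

convex

C is quadratic, so its Hessian is the constant matrix H = [[6, 2, 2], [2, 4, 0], [2, 0, 4]].
Leading principal minors: 6, 20, 64.
All positive ⇒ H ≻ 0 ⇒ convex.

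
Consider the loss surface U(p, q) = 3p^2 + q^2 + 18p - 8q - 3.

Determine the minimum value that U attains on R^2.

U(p,q) separates as A(p) + B(q) − 3, so its minimum is min A + min B − 3.
A'(p) = 6p + 18 vanishes at p ∈ {-3}; B'(q) = 2q - 8 vanishes at q ∈ {4}.
Local minima of A (where A''>0): A(-3)=-27. Local minima of B: B(4)=-16.
So the global minimum of U is A(-3) + B(4) − 3 = -27 − 16 − 3 = -46, attained at (-3, 4).

-46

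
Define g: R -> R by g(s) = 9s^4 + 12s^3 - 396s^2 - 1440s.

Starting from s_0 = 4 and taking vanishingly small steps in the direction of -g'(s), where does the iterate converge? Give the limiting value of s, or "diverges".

g'(s) = 36(s - 5)(s + 2)(s + 4), so g'(4) = -1728.
Gradient descent moves in the -g' direction, i.e. s is increasing.
The nearest critical point in that direction is s = 5, where g'' = 2268 > 0 (a local minimum). The iterate converges there.

5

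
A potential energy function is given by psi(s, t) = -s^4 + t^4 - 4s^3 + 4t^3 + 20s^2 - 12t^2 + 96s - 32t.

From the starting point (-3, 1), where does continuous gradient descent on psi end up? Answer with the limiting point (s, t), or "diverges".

(-2, 2)

psi is separable, so gradient descent decouples: s follows -∂psi/∂s, t follows -∂psi/∂t.
∂psi/∂s = -4(s - 3)(s + 2)(s + 4); at s=-3 this is -24, so s increases.
∂psi/∂t = 4(t - 2)(t + 1)(t + 4); at t=1 this is -40, so t increases.
s converges to its nearest critical value -2 (a local min of the s-part); t converges to 2. The iterate converges to (-2, 2).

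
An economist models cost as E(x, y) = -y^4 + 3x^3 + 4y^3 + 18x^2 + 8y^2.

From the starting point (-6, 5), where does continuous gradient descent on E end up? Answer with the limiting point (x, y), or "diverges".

diverges

E is separable, so gradient descent decouples: x follows -∂E/∂x, y follows -∂E/∂y.
∂E/∂x = 9x(x + 4); at x=-6 this is 108, so x decreases.
∂E/∂y = -4y(y - 4)(y + 1); at y=5 this is -120, so y increases.
The x-coordinate has no critical point in that direction and runs off to infinity.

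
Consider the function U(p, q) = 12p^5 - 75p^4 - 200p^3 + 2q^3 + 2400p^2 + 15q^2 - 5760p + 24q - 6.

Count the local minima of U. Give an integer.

2

U separates as a function of p plus a function of q, so ∇U=0 decouples.
∂U/∂p = 60(p - 4)(p - 3)(p - 2)(p + 4) = 0 at p ∈ {-4, 2, 3, 4}; ∂U/∂q = 6(q + 1)(q + 4) = 0 at q ∈ {-4, -1}.
The Hessian is diagonal: diag(U_pp, U_qq). Second derivatives: U_pp(-4)=-20160, U_pp(2)=720, U_pp(3)=-420, U_pp(4)=960; U_qq(-4)=-18, U_qq(-1)=18.
Local minima occur where both diagonal entries positive: (2, -1), (4, -1). Count: 2.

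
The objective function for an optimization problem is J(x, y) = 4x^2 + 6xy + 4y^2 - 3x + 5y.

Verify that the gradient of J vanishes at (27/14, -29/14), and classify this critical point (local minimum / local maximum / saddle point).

local minimum

∇J = (8x + 6y - 3, 6x + 8y + 5); substituting (27/14, -29/14) gives ∇J = (0, 0), so (27/14, -29/14) is indeed a critical point.
The Hessian of J is constant: H = [[8, 6], [6, 8]].
det(H) = 8·8 − 6² = 28.
det(H) > 0 and tr(H) = 16 > 0, so H is positive definite and the point is a local minimum.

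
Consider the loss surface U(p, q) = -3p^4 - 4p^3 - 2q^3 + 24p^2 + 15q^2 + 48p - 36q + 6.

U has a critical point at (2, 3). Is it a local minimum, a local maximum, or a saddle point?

The mixed partial ∂²U/∂p∂q is 0, so the Hessian at any point is diag(U_pp, U_qq) = diag(12(-3p^2 - 2p + 4), 6(-2q + 5)).
At (2, 3): H = diag(-144, -6).
Both eigenvalues are negative, so H is negative definite: a local maximum.

local maximum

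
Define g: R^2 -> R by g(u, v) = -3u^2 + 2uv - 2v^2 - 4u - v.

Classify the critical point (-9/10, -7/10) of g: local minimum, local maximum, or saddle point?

The Hessian of g is constant: H = [[-6, 2], [2, -4]].
det(H) = (-6)·(-4) − 2² = 20.
det(H) > 0 and tr(H) = -10 < 0, so H is negative definite and the point is a local maximum.

local maximum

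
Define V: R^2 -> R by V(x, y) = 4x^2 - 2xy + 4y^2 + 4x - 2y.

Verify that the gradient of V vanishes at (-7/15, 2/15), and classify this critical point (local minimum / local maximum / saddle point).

local minimum

∇V = (8x - 2y + 4, -2x + 8y - 2); substituting (-7/15, 2/15) gives ∇V = (0, 0), so (-7/15, 2/15) is indeed a critical point.
The Hessian of V is constant: H = [[8, -2], [-2, 8]].
det(H) = 8·8 − (-2)² = 60.
det(H) > 0 and tr(H) = 16 > 0, so H is positive definite and the point is a local minimum.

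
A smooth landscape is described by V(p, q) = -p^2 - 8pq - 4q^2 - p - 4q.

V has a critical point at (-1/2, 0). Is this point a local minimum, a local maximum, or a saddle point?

saddle point

The Hessian of V is constant: H = [[-2, -8], [-8, -8]].
det(H) = (-2)·(-8) − (-8)² = -48.
Since det(H) < 0, H is indefinite and the critical point is a saddle point.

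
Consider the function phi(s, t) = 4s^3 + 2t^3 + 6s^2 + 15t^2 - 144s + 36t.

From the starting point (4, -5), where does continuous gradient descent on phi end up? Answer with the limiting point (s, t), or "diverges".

phi is separable, so gradient descent decouples: s follows -∂phi/∂s, t follows -∂phi/∂t.
∂phi/∂s = 12(s - 3)(s + 4); at s=4 this is 96, so s decreases.
∂phi/∂t = 6(t + 2)(t + 3); at t=-5 this is 36, so t decreases.
The t-coordinate has no critical point in that direction and runs off to infinity.

diverges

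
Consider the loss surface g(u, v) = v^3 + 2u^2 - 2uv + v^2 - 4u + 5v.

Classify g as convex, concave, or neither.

The term v^3 is cubic, so the Hessian is not constant.
∂²g/∂v² = 6v + 2, which takes both signs as v varies (negative for sufficiently negative v). A diagonal entry of the Hessian changing sign means the Hessian is neither positive- nor negative-semidefinite on all of R^2.

neither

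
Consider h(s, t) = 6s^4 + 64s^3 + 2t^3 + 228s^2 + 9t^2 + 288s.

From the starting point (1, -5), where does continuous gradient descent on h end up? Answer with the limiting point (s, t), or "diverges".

h is separable, so gradient descent decouples: s follows -∂h/∂s, t follows -∂h/∂t.
∂h/∂s = 24(s + 1)(s + 3)(s + 4); at s=1 this is 960, so s decreases.
∂h/∂t = 6t(t + 3); at t=-5 this is 60, so t decreases.
The t-coordinate has no critical point in that direction and runs off to infinity.

diverges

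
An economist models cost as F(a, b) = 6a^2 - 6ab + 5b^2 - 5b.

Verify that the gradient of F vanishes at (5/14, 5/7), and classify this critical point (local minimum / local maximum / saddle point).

∇F = (12a - 6b, -6a + 10b - 5); substituting (5/14, 5/7) gives ∇F = (0, 0), so (5/14, 5/7) is indeed a critical point.
The Hessian of F is constant: H = [[12, -6], [-6, 10]].
det(H) = 12·10 − (-6)² = 84.
det(H) > 0 and tr(H) = 22 > 0, so H is positive definite and the point is a local minimum.

local minimum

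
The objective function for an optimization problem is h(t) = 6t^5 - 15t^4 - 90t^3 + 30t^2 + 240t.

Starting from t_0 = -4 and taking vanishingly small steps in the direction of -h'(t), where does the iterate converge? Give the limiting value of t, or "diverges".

h'(t) = 30(t - 4)(t - 1)(t + 1)(t + 2), so h'(-4) = 7200.
Gradient descent moves in the -h' direction, i.e. t is decreasing.
There is no critical point below t=-4, and h' keeps the same sign, so the iterate runs off to −∞.

diverges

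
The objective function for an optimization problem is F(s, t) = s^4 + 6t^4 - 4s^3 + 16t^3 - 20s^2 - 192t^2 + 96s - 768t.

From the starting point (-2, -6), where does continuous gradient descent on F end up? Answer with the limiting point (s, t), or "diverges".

(-3, -4)

F is separable, so gradient descent decouples: s follows -∂F/∂s, t follows -∂F/∂t.
∂F/∂s = 4(s - 4)(s - 2)(s + 3); at s=-2 this is 96, so s decreases.
∂F/∂t = 24(t - 4)(t + 2)(t + 4); at t=-6 this is -1920, so t increases.
s converges to its nearest critical value -3 (a local min of the s-part); t converges to -4. The iterate converges to (-3, -4).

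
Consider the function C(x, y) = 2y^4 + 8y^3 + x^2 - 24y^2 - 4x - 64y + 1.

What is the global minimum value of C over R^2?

C(x,y) separates as P(x) + Q(y) + 1, so its minimum is min P + min Q + 1.
P'(x) = 2x - 4 vanishes at x ∈ {2}; Q'(y) = 8(y - 2)(y + 1)(y + 4) vanishes at y ∈ {-4, -1, 2}.
Local minima of P (where P''>0): P(2)=-4. Local minima of Q: Q(-4)=-128, Q(2)=-128.
So the global minimum of C is P(2) + Q(-4) + 1 = -4 − 128 + 1 = -131, attained at (2, -4).

-131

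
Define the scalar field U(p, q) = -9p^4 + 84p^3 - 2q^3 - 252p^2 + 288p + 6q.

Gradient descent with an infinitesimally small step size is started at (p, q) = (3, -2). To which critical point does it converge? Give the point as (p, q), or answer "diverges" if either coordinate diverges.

U is separable, so gradient descent decouples: p follows -∂U/∂p, q follows -∂U/∂q.
∂U/∂p = -36(p - 4)(p - 2)(p - 1); at p=3 this is 72, so p decreases.
∂U/∂q = -6(q - 1)(q + 1); at q=-2 this is -18, so q increases.
p converges to its nearest critical value 2 (a local min of the p-part); q converges to -1. The iterate converges to (2, -1).

(2, -1)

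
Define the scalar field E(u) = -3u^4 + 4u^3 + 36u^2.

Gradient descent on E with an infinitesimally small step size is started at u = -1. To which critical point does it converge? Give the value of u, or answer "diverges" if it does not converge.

0

E'(u) = -12u(u - 3)(u + 2), so E'(-1) = -48.
Gradient descent moves in the -E' direction, i.e. u is increasing.
The nearest critical point in that direction is u = 0, where E'' = 72 > 0 (a local minimum). The iterate converges there.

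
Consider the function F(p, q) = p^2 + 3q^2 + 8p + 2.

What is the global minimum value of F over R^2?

F(p,q) separates as A(p) + B(q) + 2, so its minimum is min A + min B + 2.
A'(p) = 2p + 8 vanishes at p ∈ {-4}; B'(q) = 6q vanishes at q ∈ {0}.
Local minima of A (where A''>0): A(-4)=-16. Local minima of B: B(0)=0.
So the global minimum of F is A(-4) + B(0) + 2 = -16 + 0 + 2 = -14, attained at (-4, 0).

-14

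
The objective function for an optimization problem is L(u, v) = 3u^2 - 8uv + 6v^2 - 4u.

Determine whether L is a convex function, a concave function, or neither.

L is quadratic, so its Hessian is the constant matrix H = [[6, -8], [-8, 12]].
det(H) = 8, tr(H) = 18.
det(H) > 0 and tr(H) > 0, so H is positive definite everywhere: convex.

convex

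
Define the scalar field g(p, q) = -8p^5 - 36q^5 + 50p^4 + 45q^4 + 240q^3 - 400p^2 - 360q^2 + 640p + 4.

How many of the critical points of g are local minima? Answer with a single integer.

g separates as a function of p plus a function of q, so ∇g=0 decouples.
∂g/∂p = -40(p - 4)(p - 2)(p - 1)(p + 2) = 0 at p ∈ {-2, 1, 2, 4}; ∂g/∂q = -180q(q - 2)(q - 1)(q + 2) = 0 at q ∈ {-2, 0, 1, 2}.
The Hessian is diagonal: diag(g_pp, g_qq). Second derivatives: g_pp(-2)=2880, g_pp(1)=-360, g_pp(2)=320, g_pp(4)=-1440; g_qq(-2)=4320, g_qq(0)=-720, g_qq(1)=540, g_qq(2)=-1440.
Local minima occur where both diagonal entries positive: (-2, -2), (-2, 1), (2, -2), (2, 1). Count: 4.

4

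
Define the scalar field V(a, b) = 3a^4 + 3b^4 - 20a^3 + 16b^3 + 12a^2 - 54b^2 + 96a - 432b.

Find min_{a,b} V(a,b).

-1168

V(a,b) separates as P(a) + Q(b), so its minimum is min P + min Q.
P'(a) = 12(a - 4)(a - 2)(a + 1) vanishes at a ∈ {-1, 2, 4}; Q'(b) = 12(b - 3)(b + 3)(b + 4) vanishes at b ∈ {-4, -3, 3}.
Local minima of P (where P''>0): P(-1)=-61, P(4)=64. Local minima of Q: Q(-4)=608, Q(3)=-1107.
So the global minimum of V is P(-1) + Q(3) = -61 − 1107 = -1168, attained at (-1, 3).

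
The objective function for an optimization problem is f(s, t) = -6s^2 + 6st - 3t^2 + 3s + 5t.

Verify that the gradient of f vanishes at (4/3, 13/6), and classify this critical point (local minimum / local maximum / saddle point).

local maximum

∇f = (-12s + 6t + 3, 6s - 6t + 5); substituting (4/3, 13/6) gives ∇f = (0, 0), so (4/3, 13/6) is indeed a critical point.
The Hessian of f is constant: H = [[-12, 6], [6, -6]].
det(H) = (-12)·(-6) − 6² = 36.
det(H) > 0 and tr(H) = -18 < 0, so H is negative definite and the point is a local maximum.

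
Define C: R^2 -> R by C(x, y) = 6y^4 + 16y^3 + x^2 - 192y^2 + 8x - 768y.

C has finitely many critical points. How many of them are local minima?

2

C separates as a function of x plus a function of y, so ∇C=0 decouples.
∂C/∂x = 2(x + 4) = 0 at x ∈ {-4}; ∂C/∂y = 24(y - 4)(y + 2)(y + 4) = 0 at y ∈ {-4, -2, 4}.
The Hessian is diagonal: diag(C_xx, C_yy). Second derivatives: C_xx(-4)=2; C_yy(-4)=384, C_yy(-2)=-288, C_yy(4)=1152.
Local minima occur where both diagonal entries positive: (-4, -4), (-4, 4). Count: 2.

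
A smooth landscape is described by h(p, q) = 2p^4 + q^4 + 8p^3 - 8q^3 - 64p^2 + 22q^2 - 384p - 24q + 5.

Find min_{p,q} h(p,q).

h(p,q) separates as A(p) + B(q) + 5, so its minimum is min A + min B + 5.
A'(p) = 8(p - 4)(p + 3)(p + 4) vanishes at p ∈ {-4, -3, 4}; B'(q) = 4(q - 3)(q - 2)(q - 1) vanishes at q ∈ {1, 2, 3}.
Local minima of A (where A''>0): A(-4)=512, A(4)=-1536. Local minima of B: B(1)=-9, B(3)=-9.
So the global minimum of h is A(4) + B(1) + 5 = -1536 − 9 + 5 = -1540, attained at (4, 1).

-1540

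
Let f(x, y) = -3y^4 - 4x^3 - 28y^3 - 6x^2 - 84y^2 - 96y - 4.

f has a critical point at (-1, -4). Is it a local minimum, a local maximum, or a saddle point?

saddle point

The mixed partial ∂²f/∂x∂y is 0, so the Hessian at any point is diag(f_xx, f_yy) = diag(-12(2x + 1), -12(3y^2 + 14y + 14)).
At (-1, -4): H = diag(12, -72).
The eigenvalues have opposite signs, so H is indefinite: a saddle point.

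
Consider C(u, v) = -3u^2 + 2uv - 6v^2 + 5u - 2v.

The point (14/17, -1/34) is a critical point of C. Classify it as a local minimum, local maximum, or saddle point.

local maximum

The Hessian of C is constant: H = [[-6, 2], [2, -12]].
det(H) = (-6)·(-12) − 2² = 68.
det(H) > 0 and tr(H) = -18 < 0, so H is negative definite and the point is a local maximum.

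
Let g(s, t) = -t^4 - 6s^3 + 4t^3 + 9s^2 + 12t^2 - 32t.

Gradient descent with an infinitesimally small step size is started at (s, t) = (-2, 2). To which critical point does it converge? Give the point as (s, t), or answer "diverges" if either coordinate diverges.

g is separable, so gradient descent decouples: s follows -∂g/∂s, t follows -∂g/∂t.
∂g/∂s = -18s(s - 1); at s=-2 this is -108, so s increases.
∂g/∂t = -4(t - 4)(t - 1)(t + 2); at t=2 this is 32, so t decreases.
s converges to its nearest critical value 0 (a local min of the s-part); t converges to 1. The iterate converges to (0, 1).

(0, 1)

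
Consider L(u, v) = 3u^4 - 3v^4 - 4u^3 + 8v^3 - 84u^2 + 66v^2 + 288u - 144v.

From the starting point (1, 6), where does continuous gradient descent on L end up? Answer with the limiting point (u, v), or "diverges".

diverges

L is separable, so gradient descent decouples: u follows -∂L/∂u, v follows -∂L/∂v.
∂L/∂u = 12(u - 3)(u - 2)(u + 4); at u=1 this is 120, so u decreases.
∂L/∂v = -12(v - 4)(v - 1)(v + 3); at v=6 this is -1080, so v increases.
The v-coordinate has no critical point in that direction and runs off to infinity.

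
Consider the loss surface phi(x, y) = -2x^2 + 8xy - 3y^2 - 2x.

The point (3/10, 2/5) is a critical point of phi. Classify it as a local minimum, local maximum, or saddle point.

The Hessian of phi is constant: H = [[-4, 8], [8, -6]].
det(H) = (-4)·(-6) − 8² = -40.
Since det(H) < 0, H is indefinite and the critical point is a saddle point.

saddle point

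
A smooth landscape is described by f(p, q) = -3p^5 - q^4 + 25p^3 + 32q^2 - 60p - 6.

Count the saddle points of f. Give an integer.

6

f separates as a function of p plus a function of q, so ∇f=0 decouples.
∂f/∂p = -15(p - 2)(p - 1)(p + 1)(p + 2) = 0 at p ∈ {-2, -1, 1, 2}; ∂f/∂q = -4q(q - 4)(q + 4) = 0 at q ∈ {-4, 0, 4}.
The Hessian is diagonal: diag(f_pp, f_qq). Second derivatives: f_pp(-2)=180, f_pp(-1)=-90, f_pp(1)=90, f_pp(2)=-180; f_qq(-4)=-128, f_qq(0)=64, f_qq(4)=-128.
Saddle points occur where the two diagonal entries have opposite signs: (-2, -4), (-2, 4), (-1, 0), (1, -4), (1, 4), (2, 0). Count: 6.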